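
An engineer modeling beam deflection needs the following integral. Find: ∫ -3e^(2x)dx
Since d/dx[e^(2x)]=2e^(2x), we get -3/2 e^(2x)+C

Answer: (-3/2)e^(2x)+C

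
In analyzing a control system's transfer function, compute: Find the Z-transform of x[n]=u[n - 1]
Using the time-shift property: Z{u[n-1]} = z^(-1) * z/(z-1)
= z^(0)/(z-1)

Answer: 1/(z-1)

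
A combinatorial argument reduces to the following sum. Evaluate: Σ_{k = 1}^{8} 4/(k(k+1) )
Partial fractions: 4/(k(k + 1)) = 4/k - 4/(k + 1)
Telescoping sum: 4(1 - 1/9) = 4·8/9

Answer: 32/9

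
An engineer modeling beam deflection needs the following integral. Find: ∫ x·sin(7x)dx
By parts: u=x, dv=sin(7x) dx
du=dx, v=-cos(7x)/7
=-x·cos(7x)/7+sin(7x)/7²+C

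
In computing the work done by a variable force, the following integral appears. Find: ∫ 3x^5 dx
Using power rule: ∫ 3x^5 dx=3/6 x^6 + C=(1/2)x^6 + C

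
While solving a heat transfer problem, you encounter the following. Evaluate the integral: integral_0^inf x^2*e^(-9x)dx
This is a Gamma integral. Substitute u=9x (du=9 dx):
integral_0^inf x^2 * e^(-9x) dx=(1/9^3) integral_0^inf u^2 * e^(-u) du
=Gamma(3)/9^3=2!/9^3=2/729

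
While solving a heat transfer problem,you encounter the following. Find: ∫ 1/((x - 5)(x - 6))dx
Partial fractions: 1/((x-5)(x-6)) = A/(x-5)+B/(x-6)
A = -1, B = 1
∫ [-1· 1/(x-5)+1· 1/(x-6)] dx
= (1)[ln|x-6| - ln|x-5|]+C

Answer: ln|(x-6)/(x-5)|+C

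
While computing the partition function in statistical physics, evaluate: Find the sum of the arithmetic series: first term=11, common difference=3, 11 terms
Last term: a_n=11 + (11 - 1)·3=41
Sum=n(a_1 + a_n)/2=11(11 + 41)/2=286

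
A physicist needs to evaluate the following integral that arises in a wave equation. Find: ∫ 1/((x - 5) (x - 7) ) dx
Partial fractions: 1/((x-5)(x-7)) = A/(x-5) + B/(x-7)
A = -1/2, B = 1/2
∫ [-1/2· 1/(x-5) + 1/2· 1/(x-7)] dx
= (1/2)[ln|x-7| - ln|x-5|] + C

Answer: (1/2)·ln|(x-7)/(x-5)| + C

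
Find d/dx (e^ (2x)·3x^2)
Product rule: (fg)'=f'g+fg'
f=e^(2x), f'=2·e^(2x)
g=3x^2, g'=6x

Answer: 6·e^(2x)·x^2+6·e^(2x)·x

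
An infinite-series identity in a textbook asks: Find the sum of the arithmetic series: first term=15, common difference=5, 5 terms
Last term: a_n=15 + (5 - 1)·5=35
Sum=n(a_1 + a_n)/2=5(15 + 35)/2=125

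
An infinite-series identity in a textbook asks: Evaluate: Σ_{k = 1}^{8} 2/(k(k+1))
Partial fractions: 2/(k(k+1)) = 2/k - 2/(k+1)
Telescoping sum: 2(1-1/9) = 2·8/9

Answer: 16/9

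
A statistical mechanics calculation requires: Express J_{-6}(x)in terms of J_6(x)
For integer n: J_{-n}(x)=(-1)^n J_n(x)
With n=6: J_{-6}(x)=(-1)^6 J_6(x)=J_6(x)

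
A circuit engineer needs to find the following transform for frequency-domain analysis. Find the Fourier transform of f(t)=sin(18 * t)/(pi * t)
sin(W * t)/(pi * t) = (W/pi) * sinc(W * t/pi) is the impulse response of the ideal low-pass filter with cutoff W (here W = 18).
Its Fourier transform is a rectangular function:
F(omega) = 1 for |omega| < 18, 0 otherwise

Answer: rect(omega/36) [i.e., 1 for |omega| < 18, 0 otherwise]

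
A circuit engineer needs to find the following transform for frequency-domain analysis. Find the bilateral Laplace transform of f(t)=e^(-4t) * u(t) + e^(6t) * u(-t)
For e^(-4t)*u(t): L = 1/(s + 4), Re(s) > -4
For e^(6t)*u(-t): L = -1/(s-6), Re(s) < 6
Combined: F(s) = 1/(s + 4) - 1/(s-6), -4 < Re(s) < 6

Answer: 1/(s + 4) - 1/(s-6), ROC: -4 < Re(s) < 6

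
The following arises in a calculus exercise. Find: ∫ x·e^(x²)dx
Let u = x², du = 2x dx
∫ (1/2)e^u du = e^u/2 + C

Answer: e^(x²)/2 + C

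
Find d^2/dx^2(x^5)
Apply power rule 2 times:
d^1: 5x^4
d^2: 20x^3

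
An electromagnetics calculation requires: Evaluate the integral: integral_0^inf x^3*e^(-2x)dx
This is a Gamma integral. Substitute u = 2x (du = 2 dx):
integral_0^inf x^3*e^(-2x) dx = (1/2^4) integral_0^inf u^3*e^(-u) du
= Gamma(4)/2^4 = 3!/2^4 = 6/16

Answer: 3/8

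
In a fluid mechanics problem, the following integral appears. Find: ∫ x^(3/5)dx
Power rule: ∫ x^(3/5) dx=x^(8/5)/(8/5) + C

Answer: (5/8)·x^(8/5) + C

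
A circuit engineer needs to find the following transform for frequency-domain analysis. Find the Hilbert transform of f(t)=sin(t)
The Hilbert transform shifts each frequency component by -pi/2.
H{sin(wt)}=-cos(wt)
With w=1: H{sin(t)}=-cos(t)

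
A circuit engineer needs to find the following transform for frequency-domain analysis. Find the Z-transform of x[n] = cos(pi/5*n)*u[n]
Z{cos(w0 * n) * u[n]}=z(z - cos(w0))/(z^2 - 2z * cos(w0) + 1)
With w0=pi/5: X(z)=z(z - cos(pi/5))/(z^2 - 2z * cos(pi/5) + 1)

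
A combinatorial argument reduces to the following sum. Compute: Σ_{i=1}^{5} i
Using formula: Σ i^1 = n(n+1)/2 = 5·6/2 = 15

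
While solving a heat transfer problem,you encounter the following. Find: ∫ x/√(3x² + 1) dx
Let u = 3x²+1, du = 6x dx
∫ (1/6)·u^(-1/2) du = √u/3+C

Answer: √(3x²+1)/3+C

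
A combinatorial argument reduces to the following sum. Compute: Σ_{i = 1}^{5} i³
Using formula: Σ i^3 = [n(n+1)/2]² = [5·6/2]² = 225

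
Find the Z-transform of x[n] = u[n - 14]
Using the time-shift property: Z{u[n-14]} = z^(-14) * z/(z-1)
= z^(-13)/(z-1)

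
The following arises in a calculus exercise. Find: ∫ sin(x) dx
Using standard integral: ∫ sin(x) dx=-cos(x)+C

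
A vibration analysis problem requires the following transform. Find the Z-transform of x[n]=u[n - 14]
Using the time-shift property: Z{u[n-14]} = z^(-14) * z/(z-1)
= z^(-13)/(z-1)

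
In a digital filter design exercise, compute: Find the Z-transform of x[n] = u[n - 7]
Using the time-shift property: Z{u[n-7]} = z^(-7)*z/(z-1)
= z^(-6)/(z-1)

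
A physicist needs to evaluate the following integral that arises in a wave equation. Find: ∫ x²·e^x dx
Integration by parts twice:
First: u = x², dv = e^x dx => x²e^x - 2∫ xe^x dx
Second: u = x, dv = e^x dx => xe^x - e^x
Combining: x²e^x - 2xe^x+2e^x+C

Answer: e^x(x² - 2x+2)+C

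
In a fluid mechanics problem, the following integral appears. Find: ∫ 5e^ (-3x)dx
Since d/dx[e^(-3x)] = -3e^(-3x), we get -5/3 e^(-3x)+C

Answer: (-5/3)e^(-3x)+C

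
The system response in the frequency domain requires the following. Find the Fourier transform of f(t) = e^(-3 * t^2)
The Fourier transform of a Gaussian e^(-a * t^2) is sqrt(pi/a) * e^(-omega^2/(4a)).
With a=3: F(omega)=sqrt(pi/3) * e^(-omega^2/12)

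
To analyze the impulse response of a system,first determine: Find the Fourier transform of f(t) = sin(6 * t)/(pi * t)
sin(W * t)/(pi * t)=(W/pi) * sinc(W * t/pi) is the impulse response of the ideal low-pass filter with cutoff W (here W=6).
Its Fourier transform is a rectangular function:
F(omega)=1 for |omega| < 6, 0 otherwise

Answer: rect(omega/12) [i.e., 1 for |omega| < 6, 0 otherwise]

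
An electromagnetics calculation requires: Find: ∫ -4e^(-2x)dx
Since d/dx[e^(-2x)]=-2e^(-2x), we get 2 e^(-2x)+C

Answer: 2e^(-2x)+C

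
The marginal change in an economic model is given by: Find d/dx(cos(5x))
Chain rule: d/dx[cos(u)] = -sin(u)·u' where u = 5x
u' = 5

Answer: -5·sin(5x)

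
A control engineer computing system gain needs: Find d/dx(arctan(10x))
d/dx[arctan(u)] = u'/(1+u²), u = 10x, u' = 10

Answer: 10/(1+100x²)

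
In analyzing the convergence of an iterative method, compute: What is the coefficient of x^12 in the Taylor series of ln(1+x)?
ln(1+x)=Σ (-1)^(n+1) x^n/n
Coefficient of x^12=(-1)^13/12=-1/12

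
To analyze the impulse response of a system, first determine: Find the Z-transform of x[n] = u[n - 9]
Using the time-shift property: Z{u[n-9]}=z^(-9)*z/(z-1)
=z^(-8)/(z-1)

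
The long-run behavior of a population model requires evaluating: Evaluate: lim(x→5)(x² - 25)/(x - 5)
Factor: (x² - 25)=(x-5)(x+5)
Cancel (x-5): lim(x→5) (x+5)=10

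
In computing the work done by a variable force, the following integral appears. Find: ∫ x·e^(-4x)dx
Integration by parts: u = x, dv = e^(-4x) dx
du = dx, v = e^(-4x)/(-4)
= x·e^(-4x)/(-4) - ∫ e^(-4x)/(-4) dx
= x·e^(-4x)/(-4) - e^(-4x)/16 + C

Answer: e^(-4x)(x/(-4) - 1/16) + C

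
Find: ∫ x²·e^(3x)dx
Integration by parts twice:
First: u=x², dv=e^(3x) dx => x²e^(3x)/3 - (2/3)∫ xe^(3x) dx
Second (∫ xe^(3x) dx): xe^(3x)/3 - e^(3x)/9
Combining: e^(3x)(x²/3 - 2x/9 + 2/27) + C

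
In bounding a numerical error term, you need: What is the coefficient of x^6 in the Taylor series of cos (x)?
cos(x)=Σ (-1)^k x^(2k)/(2k)!
For x^6: (-1)^3/6!=-1/720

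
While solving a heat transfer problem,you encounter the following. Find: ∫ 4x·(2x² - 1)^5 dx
Let u = 2x² - 1, du = 4x dx
∫ u^5 du = u^6/6 + C

Answer: (2x² - 1)^6/6 + C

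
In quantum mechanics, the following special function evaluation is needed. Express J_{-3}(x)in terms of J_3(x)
For integer n: J_{-n}(x)=(-1)^n J_n(x)
With n=3: J_{-3}(x)=(-1)^3 J_3(x)=-J_3(x)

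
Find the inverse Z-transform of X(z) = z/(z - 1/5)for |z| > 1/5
Standard pair: z/(z-a) <-> a^n * u[n] for causal signals
With a = 1/5: x[n] = (1/5)^n * u[n]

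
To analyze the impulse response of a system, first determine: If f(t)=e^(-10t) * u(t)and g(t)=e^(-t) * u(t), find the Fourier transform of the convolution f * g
By the convolution theorem: F{f * g} = F(omega) * G(omega)
F(omega) = 1/(10+j * omega), G(omega) = 1/(1+j * omega)
F{f * g} = 1/((10+j * omega)(1+j * omega))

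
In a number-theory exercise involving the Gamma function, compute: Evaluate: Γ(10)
Γ(n)=(n-1)! for positive integers
Γ(10)=9!=362880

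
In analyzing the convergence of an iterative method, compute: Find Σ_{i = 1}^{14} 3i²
= 3·n(n+1)(2n+1)/6 = 3·14·15·29/6 = 3045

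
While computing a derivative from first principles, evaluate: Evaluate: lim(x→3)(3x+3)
Polynomial is continuous, so substitute x=3:
3·3 + 3=12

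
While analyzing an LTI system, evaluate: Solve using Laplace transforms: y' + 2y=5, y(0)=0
Take L of both sides: sY(s) - 0 + 2Y(s) = 5/s
Y(s)(s + 2) = 5/s + 0
Y(s) = 5/(s(s + 2)) + 0/(s + 2)
Partial fractions: 5/(s(s + 2)) = (5/2)/s - (5/2)/(s + 2)
So Y(s) = (5/2)/s - (5/2)/(s + 2)
Inverse transform (L^(-1){1/s} = 1, L^(-1){1/(s + 2)} = e^(-2t)):

Answer: y(t) = 5/2 - (5/2)·e^(-2t)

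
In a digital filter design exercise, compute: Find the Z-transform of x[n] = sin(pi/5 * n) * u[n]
Z{sin(w0*n)*u[n]}=z*sin(w0)/(z^2 - 2z*cos(w0) + 1)
With w0=pi/5: X(z)=z*sin(pi/5)/(z^2 - 2z*cos(pi/5) + 1)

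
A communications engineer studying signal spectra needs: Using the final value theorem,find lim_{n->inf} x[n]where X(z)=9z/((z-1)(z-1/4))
Final value theorem: lim x[n]=lim_{z->1} (z-1) * X(z)
(z-1) * X(z)=9z/(z-1/4)
As z->1: 9/(1-1/4)=9/(3/4)=12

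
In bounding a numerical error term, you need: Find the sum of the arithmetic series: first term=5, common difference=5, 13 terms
Last term: a_n=5+(13-1)·5=65
Sum=n(a_1+a_n)/2=13(5+65)/2=455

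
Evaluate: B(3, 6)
B(x,y) = Γ(x)Γ(y)/Γ(x+y) = (x-1)!(y-1)!/(x+y-1)!
B(3,6) = 2!·5!/8! = 1/168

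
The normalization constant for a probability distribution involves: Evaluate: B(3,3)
B(x,y)=Γ(x)Γ(y)/Γ(x + y)=(x-1)!(y-1)!/(x + y-1)!
B(3,3)=2!·2!/5!=1/30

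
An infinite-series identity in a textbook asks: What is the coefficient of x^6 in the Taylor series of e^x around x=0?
Taylor series of e^x = Σ x^n/n!
Coefficient of x^6 = 1/6! = 1/720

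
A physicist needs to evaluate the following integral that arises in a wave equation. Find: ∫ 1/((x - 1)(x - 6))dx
Partial fractions: 1/((x-1)(x-6))=A/(x-1)+B/(x-6)
A=-1/5, B=1/5
∫ [-1/5· 1/(x-1)+1/5· 1/(x-6)] dx
=(1/5)[ln|x-6| - ln|x-1|]+C

Answer: (1/5)·ln|(x-6)/(x-1)|+C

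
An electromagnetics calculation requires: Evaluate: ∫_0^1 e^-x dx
Antiderivative: -e^-x
Evaluate: -(e^-1-1)

Answer: (e^-1-1)/(-1)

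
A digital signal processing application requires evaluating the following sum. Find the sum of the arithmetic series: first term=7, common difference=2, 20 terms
Last term: a_n = 7+(20-1)·2 = 45
Sum = n(a_1+a_n)/2 = 20(7+45)/2 = 520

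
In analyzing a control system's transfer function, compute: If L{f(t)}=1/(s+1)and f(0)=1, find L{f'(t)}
L{f'(t)} = s·F(s) - f(0) = s/(s+1)-1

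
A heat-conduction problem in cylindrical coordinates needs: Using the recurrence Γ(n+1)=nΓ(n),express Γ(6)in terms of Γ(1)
Γ(6) = 5Γ(5) = 5·4Γ(4) = ... = 5!·Γ(1) = 120·Γ(1)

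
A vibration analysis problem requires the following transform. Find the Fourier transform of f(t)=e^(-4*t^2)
The Fourier transform of a Gaussian e^(-a*t^2) is sqrt(pi/a)*e^(-omega^2/(4a)).
With a=4: F(omega)=sqrt(pi)/2*e^(-omega^2/16)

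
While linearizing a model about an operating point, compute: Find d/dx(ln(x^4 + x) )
Chain rule: d/dx[ln(u)] = u'/u where u = x^4 + x
u' = 4x^3 + 1

Answer: (4x^3 + 1)/(x^4 + x)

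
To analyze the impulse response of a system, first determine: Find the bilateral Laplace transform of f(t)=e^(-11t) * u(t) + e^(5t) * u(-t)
For e^(-11t)*u(t): L=1/(s+11), Re(s) > -11
For e^(5t)*u(-t): L=-1/(s-5), Re(s) < 5
Combined: F(s)=1/(s+11)-1/(s-5), -11 < Re(s) < 5

Answer: 1/(s+11)-1/(s-5), ROC: -11 < Re(s) < 5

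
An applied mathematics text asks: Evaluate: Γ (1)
Γ(n)=(n-1)! for positive integers
Γ(1)=0!=1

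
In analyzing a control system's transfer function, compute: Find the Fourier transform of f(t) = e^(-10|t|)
Using the standard pair: F{e^(-a|t|)} = 2a/(a^2 + omega^2)
With a = 10: F(omega) = 20/(100 + omega^2)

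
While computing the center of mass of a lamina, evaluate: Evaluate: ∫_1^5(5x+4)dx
Step 1: Find antiderivative F(x)=(5/2)x^2 + 4x
Step 2: F(5) - F(1)=165/2 - (13/2)=76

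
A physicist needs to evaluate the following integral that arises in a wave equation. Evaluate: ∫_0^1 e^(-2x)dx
Antiderivative: (1/(-2))e^(-2x)
Evaluate: (1/(-2))(e^-2-1)

Answer: (e^-2-1)/(-2)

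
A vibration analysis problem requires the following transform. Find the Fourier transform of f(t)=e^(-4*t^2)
The Fourier transform of a Gaussian e^(-a * t^2) is sqrt(pi/a) * e^(-omega^2/(4a)).
With a = 4: F(omega) = sqrt(pi)/2 * e^(-omega^2/16)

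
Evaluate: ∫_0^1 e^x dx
Antiderivative: e^x
Evaluate: (e^1 - 1)

Answer: e^1 - 1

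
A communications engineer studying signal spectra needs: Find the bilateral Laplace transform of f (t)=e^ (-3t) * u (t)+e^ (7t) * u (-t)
For e^(-3t)*u(t): L = 1/(s+3), Re(s) > -3
For e^(7t)*u(-t): L = -1/(s-7), Re(s) < 7
Combined: F(s) = 1/(s+3)-1/(s-7), -3 < Re(s) < 7

Answer: 1/(s+3)-1/(s-7), ROC: -3 < Re(s) < 7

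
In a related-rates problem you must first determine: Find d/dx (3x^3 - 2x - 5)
Power rule: d/dx(ax^n)=n·a·x^(n-1)
Term by term: 9·x^2 - 2

Answer: 9x^2 - 2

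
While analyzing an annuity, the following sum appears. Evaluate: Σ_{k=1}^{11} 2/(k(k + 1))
Partial fractions: 2/(k(k + 1))=2/k - 2/(k + 1)
Telescoping sum: 2(1 - 1/12)=2·11/12

Answer: 11/6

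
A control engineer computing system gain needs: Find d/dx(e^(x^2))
Chain rule: d/dx[e^u] = e^u · u' where u = x^2
u' = 2x

Answer: 2x·e^(x^2)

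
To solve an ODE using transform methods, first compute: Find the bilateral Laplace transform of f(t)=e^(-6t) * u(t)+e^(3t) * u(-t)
For e^(-6t)*u(t): L = 1/(s + 6), Re(s) > -6
For e^(3t)*u(-t): L = -1/(s-3), Re(s) < 3
Combined: F(s) = 1/(s + 6) - 1/(s-3), -6 < Re(s) < 3

Answer: 1/(s + 6) - 1/(s-3), ROC: -6 < Re(s) < 3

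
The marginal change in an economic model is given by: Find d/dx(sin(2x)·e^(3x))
Product rule: (fg)'=f'g+fg'
f=sin(2x), f'=2·cos(2x)
g=e^(3x), g'=3·e^(3x)

Answer: 2·cos(2x)·e^(3x)+3·sin(2x)·e^(3x)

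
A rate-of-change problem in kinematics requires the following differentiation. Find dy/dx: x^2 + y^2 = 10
Differentiate: 2x + 2y·(dy/dx)=0
dy/dx=-2x/(2y)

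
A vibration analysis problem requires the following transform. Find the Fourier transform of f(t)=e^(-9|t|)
Using the standard pair: F{e^(-a|t|)} = 2a/(a^2+omega^2)
With a = 9: F(omega) = 18/(81+omega^2)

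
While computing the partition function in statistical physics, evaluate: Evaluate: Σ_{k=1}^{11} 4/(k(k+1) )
Partial fractions: 4/(k(k + 1)) = 4/k - 4/(k + 1)
Telescoping sum: 4(1 - 1/12) = 4·11/12

Answer: 11/3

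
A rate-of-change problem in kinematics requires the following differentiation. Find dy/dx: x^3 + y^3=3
Differentiate: 3x^2+3y^2·(dy/dx) = 0
dy/dx = -3x^2/(3y^2)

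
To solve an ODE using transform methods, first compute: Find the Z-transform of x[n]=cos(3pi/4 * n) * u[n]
Z{cos(w0*n)*u[n]}=z(z - cos(w0))/(z^2 - 2z*cos(w0) + 1)
With w0=3pi/4: X(z)=z(z - cos(3pi/4))/(z^2 - 2z*cos(3pi/4) + 1)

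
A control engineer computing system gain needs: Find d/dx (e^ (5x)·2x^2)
Product rule: (fg)'=f'g + fg'
f=e^(5x), f'=5·e^(5x)
g=2x^2, g'=4x

Answer: 10·e^(5x)·x^2 + 4·e^(5x)·x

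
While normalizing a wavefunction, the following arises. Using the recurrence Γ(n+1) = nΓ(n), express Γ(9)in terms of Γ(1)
Γ(9) = 8Γ(8) = 8·7Γ(7) = ... = 8!·Γ(1) = 40320·Γ(1)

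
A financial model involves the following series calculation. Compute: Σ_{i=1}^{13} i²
Using formula: Σ i^2 = n(n + 1)(2n + 1)/6 = 13·14·27/6 = 819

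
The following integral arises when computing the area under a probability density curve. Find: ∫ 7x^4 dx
Using power rule: ∫ 7x^4 dx = 7/5 x^5+C = (7/5)x^5+C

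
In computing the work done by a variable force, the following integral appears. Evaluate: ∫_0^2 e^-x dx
Antiderivative: -e^-x
Evaluate: -(e^-2 - 1)

Answer: (e^-2 - 1)/(-1)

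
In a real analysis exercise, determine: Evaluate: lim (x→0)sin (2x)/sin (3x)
sin(u) ≈ u for small u:
sin(2x)/sin(3x) ≈ 2x/(3x)=2/3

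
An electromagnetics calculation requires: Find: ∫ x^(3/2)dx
Power rule: ∫ x^(3/2) dx=x^(5/2)/(5/2) + C

Answer: (2/5)·x^(5/2) + C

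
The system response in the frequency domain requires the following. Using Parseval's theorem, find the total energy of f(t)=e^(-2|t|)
Parseval's theorem: E = integral |f(t)|^2 dt = (1/2pi) integral |F(omega)|^2 domega
E = integral_{-inf}^{inf} e^(-4|t|) dt = 2*integral_0^inf e^(-4t) dt = 2/(2*2) = 1/2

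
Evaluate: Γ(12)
Γ(n) = (n-1)! for positive integers
Γ(12) = 11! = 39916800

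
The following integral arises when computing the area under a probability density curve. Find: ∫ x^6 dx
Using power rule: ∫ x^6 dx = 1/7 x^7 + C = (1/7)x^7 + C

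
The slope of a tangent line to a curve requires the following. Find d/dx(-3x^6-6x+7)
Power rule: d/dx(ax^n)=n·a·x^(n-1)
Term by term: -18·x^5-6

Answer: -18x^5-6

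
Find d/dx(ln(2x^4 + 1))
Chain rule: d/dx[ln(u)]=u'/u where u=2x^4 + 1
u'=8x^3

Answer: (8x^3)/(2x^4 + 1)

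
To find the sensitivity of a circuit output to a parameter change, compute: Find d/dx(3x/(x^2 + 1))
Quotient rule: (f/g)' = (f'g - fg')/g²
f = 3x, f' = 3
g = x^2+1, g' = 2x

Answer: (3·(x^2+1)-6x^2)/(x^2+1)²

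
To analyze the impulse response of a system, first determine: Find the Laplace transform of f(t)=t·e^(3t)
L{t·e^(at)} = 1/(s-a)²
L{t·e^(3t)} = 1/(s-3)²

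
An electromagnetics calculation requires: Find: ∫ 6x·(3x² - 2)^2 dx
Let u=3x² - 2, du=6x dx
∫ u^2 du=u^3/3 + C

Answer: (3x² - 2)^3/3 + C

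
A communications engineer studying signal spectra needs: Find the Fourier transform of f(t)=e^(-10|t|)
Using the standard pair: F{e^(-a|t|)} = 2a/(a^2+omega^2)
With a = 10: F(omega) = 20/(100+omega^2)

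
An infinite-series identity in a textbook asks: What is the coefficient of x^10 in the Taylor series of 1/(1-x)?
1/(1-x)=Σ x^n for |x|<1
All coefficients are 1

Answer: 1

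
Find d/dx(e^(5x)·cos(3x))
Product rule: (fg)'=f'g + fg'
f=e^(5x), f'=5·e^(5x)
g=cos(3x), g'=-3·sin(3x)

Answer: 5·e^(5x)·cos(3x) - 3·e^(5x)·sin(3x)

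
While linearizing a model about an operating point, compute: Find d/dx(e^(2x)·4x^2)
Product rule: (fg)' = f'g+fg'
f = e^(2x), f' = 2·e^(2x)
g = 4x^2, g' = 8x

Answer: 8·e^(2x)·x^2+8·e^(2x)·x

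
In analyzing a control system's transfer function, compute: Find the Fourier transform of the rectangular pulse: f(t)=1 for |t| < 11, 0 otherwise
F(omega) = integral from -11 to 11 of e^(-j * omega * t) dt
= 2 * sin(11 * omega)/omega = 22 * sinc(11 * omega/pi)

Answer: 2 * sin(11 * omega)/omega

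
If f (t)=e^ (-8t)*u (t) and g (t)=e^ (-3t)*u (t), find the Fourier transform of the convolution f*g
By the convolution theorem: F{f * g} = F(omega) * G(omega)
F(omega) = 1/(8 + j * omega), G(omega) = 1/(3 + j * omega)
F{f * g} = 1/((8 + j * omega)(3 + j * omega))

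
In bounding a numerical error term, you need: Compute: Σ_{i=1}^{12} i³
Using formula: Σ i^3 = [n(n + 1)/2]² = [12·13/2]² = 6084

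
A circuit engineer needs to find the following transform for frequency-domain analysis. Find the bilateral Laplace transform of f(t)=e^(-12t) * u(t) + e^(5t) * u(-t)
For e^(-12t)*u(t): L=1/(s+12), Re(s) > -12
For e^(5t)*u(-t): L=-1/(s-5), Re(s) < 5
Combined: F(s)=1/(s+12)-1/(s-5), -12 < Re(s) < 5

Answer: 1/(s+12)-1/(s-5), ROC: -12 < Re(s) < 5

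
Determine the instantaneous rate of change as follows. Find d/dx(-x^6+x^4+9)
Power rule: d/dx(ax^n)=n·a·x^(n-1)
Term by term: -6·x^5 + 4·x^3

Answer: -6x^5 + 4x^3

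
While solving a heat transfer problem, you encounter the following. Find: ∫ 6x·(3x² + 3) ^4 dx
Let u=3x² + 3, du=6x dx
∫ u^4 du=u^5/5 + C

Answer: (3x² + 3)^5/5 + C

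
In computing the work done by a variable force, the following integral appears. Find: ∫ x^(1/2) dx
Power rule: ∫ x^(1/2) dx = x^(3/2)/(3/2) + C

Answer: (2/3)·x^(3/2) + C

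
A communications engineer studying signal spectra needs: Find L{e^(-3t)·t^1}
First shifting: L{e^(at)f(t)}=F(s-a)
L{t^1}=1/s^2
Shift s → s + 3: 1/(s + 3)^2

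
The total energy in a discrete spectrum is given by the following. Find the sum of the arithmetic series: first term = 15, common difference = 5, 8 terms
Last term: a_n=15+(8-1)·5=50
Sum=n(a_1+a_n)/2=8(15+50)/2=260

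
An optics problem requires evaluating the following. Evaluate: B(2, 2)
B(x,y)=Γ(x)Γ(y)/Γ(x+y)=(x-1)!(y-1)!/(x+y-1)!
B(2,2)=1!·1!/3!=1/6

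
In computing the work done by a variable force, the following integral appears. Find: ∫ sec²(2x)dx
Since d/dx[tan(2x)] = 2sec²(2x), integral = tan(2x)/2+C

Answer: (1/2)tan(2x)+C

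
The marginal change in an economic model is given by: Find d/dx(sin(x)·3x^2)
Product rule: (fg)'=f'g+fg'
f=sin(x), f'=cos(x)
g=3x^2, g'=6x

Answer: 3·cos(x)·x^2+6·sin(x)·x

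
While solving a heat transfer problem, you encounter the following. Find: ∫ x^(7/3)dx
Power rule: ∫ x^(7/3) dx = x^(10/3)/(10/3)+C

Answer: (3/10)·x^(10/3)+C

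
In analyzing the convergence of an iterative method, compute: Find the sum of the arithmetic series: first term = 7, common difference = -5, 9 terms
Last term: a_n=7 + (9 - 1)·-5=-33
Sum=n(a_1 + a_n)/2=9(7 + (-33))/2=-117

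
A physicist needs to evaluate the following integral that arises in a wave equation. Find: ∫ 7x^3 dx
Using power rule: ∫ 7x^3 dx = 7/4 x^4+C = (7/4)x^4+C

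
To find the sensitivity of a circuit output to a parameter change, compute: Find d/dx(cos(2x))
Chain rule: d/dx[cos(u)] = -sin(u)·u' where u = 2x
u' = 2

Answer: -2·sin(2x)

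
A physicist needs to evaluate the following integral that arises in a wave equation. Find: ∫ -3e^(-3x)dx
Since d/dx[e^(-3x)]=-3e^(-3x), we get 1 e^(-3x)+C

Answer: e^(-3x)+C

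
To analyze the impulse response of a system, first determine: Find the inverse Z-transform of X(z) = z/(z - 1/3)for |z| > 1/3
Standard pair: z/(z-a) <-> a^n * u[n] for causal signals
With a = 1/3: x[n] = (1/3)^n * u[n]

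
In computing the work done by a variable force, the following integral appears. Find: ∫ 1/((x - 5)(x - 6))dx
Partial fractions: 1/((x-5)(x-6))=A/(x-5) + B/(x-6)
A=-1, B=1
∫ [-1· 1/(x-5) + 1· 1/(x-6)] dx
=(1)[ln|x-6| - ln|x-5|] + C

Answer: ln|(x-6)/(x-5)| + C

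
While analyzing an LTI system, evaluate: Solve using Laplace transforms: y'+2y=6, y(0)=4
Take L of both sides: sY(s)-4+2Y(s) = 6/s
Y(s)(s+2) = 6/s+4
Y(s) = 6/(s(s+2))+4/(s+2)
Partial fractions: 6/(s(s+2)) = 3/s - 3/(s+2)
So Y(s) = 3/s+1/(s+2)
Inverse transform (L^(-1){1/s} = 1, L^(-1){1/(s+2)} = e^(-2t)):

Answer: y(t) = 3+e^(-2t)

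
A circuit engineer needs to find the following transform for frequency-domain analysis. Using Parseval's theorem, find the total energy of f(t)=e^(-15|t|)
Parseval's theorem: E = integral |f(t)|^2 dt = (1/2pi) integral |F(omega)|^2 domega
E = integral_{-inf}^{inf} e^(-30|t|) dt = 2*integral_0^inf e^(-30t) dt = 2/(2*15) = 1/15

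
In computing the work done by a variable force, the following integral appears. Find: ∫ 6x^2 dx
Using power rule: ∫ 6x^2 dx=6/3 x^3+C=2x^3+C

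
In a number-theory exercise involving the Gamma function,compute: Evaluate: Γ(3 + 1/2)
Γ(n + 1/2)=(2n)!√π/(4^n·n!)
=720√π/(64·6)=(15/8)·√π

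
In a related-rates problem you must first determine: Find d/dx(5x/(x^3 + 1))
Quotient rule: (f/g)'=(f'g - fg')/g²
f=5x, f'=5
g=x^3 + 1, g'=3x^2

Answer: (5·(x^3 + 1) - 15x^3)/(x^3 + 1)²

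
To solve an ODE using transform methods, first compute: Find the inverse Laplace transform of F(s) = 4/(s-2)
L^(-1){4/(s-a)} = c·e^(at)
Here a = 2, c = 4

Answer: 4e^(2t)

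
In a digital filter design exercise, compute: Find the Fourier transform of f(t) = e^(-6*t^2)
The Fourier transform of a Gaussian e^(-a*t^2) is sqrt(pi/a)*e^(-omega^2/(4a)).
With a = 6: F(omega) = sqrt(pi/6)*e^(-omega^2/24)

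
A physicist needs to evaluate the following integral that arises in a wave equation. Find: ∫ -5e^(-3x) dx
Since d/dx[e^(-3x)] = -3e^(-3x), we get 5/3 e^(-3x) + C

Answer: (5/3)e^(-3x) + C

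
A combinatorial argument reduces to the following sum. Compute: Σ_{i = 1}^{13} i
Using formula: Σ i^1=n(n + 1)/2=13·14/2=91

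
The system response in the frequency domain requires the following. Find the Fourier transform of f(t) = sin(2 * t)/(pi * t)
sin(W*t)/(pi*t)=(W/pi)*sinc(W*t/pi) is the impulse response of the ideal low-pass filter with cutoff W (here W=2).
Its Fourier transform is a rectangular function:
F(omega)=1 for |omega| < 2, 0 otherwise

Answer: rect(omega/4) [i.e., 1 for |omega| < 2, 0 otherwise]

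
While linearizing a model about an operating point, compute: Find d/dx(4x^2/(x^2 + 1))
Quotient rule: (f/g)' = (f'g - fg')/g²
f = 4x^2, f' = 8x
g = x^2+1, g' = 2x

Answer: (8x·(x^2+1)-8x^3)/(x^2+1)²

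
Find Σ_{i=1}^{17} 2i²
= 2·n(n + 1)(2n + 1)/6 = 2·17·18·35/6 = 3570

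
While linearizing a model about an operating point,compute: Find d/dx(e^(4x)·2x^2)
Product rule: (fg)'=f'g+fg'
f=e^(4x), f'=4·e^(4x)
g=2x^2, g'=4x

Answer: 8·e^(4x)·x^2+4·e^(4x)·x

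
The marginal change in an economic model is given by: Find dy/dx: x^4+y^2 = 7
Differentiate: 4x^3 + 2y·(dy/dx) = 0
dy/dx = -4x^3/(2y)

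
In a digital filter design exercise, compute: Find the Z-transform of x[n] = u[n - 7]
Using the time-shift property: Z{u[n-7]} = z^(-7) * z/(z-1)
= z^(-6)/(z-1)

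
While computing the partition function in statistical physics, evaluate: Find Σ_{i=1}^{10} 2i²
= 2·n(n+1)(2n+1)/6 = 2·10·11·21/6 = 770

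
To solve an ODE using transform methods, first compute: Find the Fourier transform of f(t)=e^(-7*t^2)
The Fourier transform of a Gaussian e^(-a * t^2) is sqrt(pi/a) * e^(-omega^2/(4a)).
With a=7: F(omega)=sqrt(pi/7) * e^(-omega^2/28)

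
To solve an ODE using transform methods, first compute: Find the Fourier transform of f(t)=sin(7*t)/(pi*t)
sin(W*t)/(pi*t) = (W/pi)*sinc(W*t/pi) is the impulse response of the ideal low-pass filter with cutoff W (here W = 7).
Its Fourier transform is a rectangular function:
F(omega) = 1 for |omega| < 7, 0 otherwise

Answer: rect(omega/14) [i.e., 1 for |omega| < 7, 0 otherwise]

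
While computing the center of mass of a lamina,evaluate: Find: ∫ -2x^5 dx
Using power rule: ∫ -2x^5 dx = -2/6 x^6+C = (-1/3)x^6+C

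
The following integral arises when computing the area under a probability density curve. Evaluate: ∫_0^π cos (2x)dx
Antiderivative: sin(2x)/2
Evaluate at bounds: [sin(2·π)/2] - [sin(2·0)/2]
= ((0) - (0))/2 = 0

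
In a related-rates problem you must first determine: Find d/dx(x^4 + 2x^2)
Power rule: d/dx(ax^n)=n·a·x^(n-1)
Term by term: 4·x^3+4·x

Answer: 4x^3+4x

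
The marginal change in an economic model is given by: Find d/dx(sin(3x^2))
Chain rule: d/dx[sin(u)] = cos(u)·u' where u = 3x^2
u' = 6x

Answer: 6x·cos(3x^2)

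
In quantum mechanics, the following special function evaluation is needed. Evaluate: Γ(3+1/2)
Γ(n + 1/2)=(2n)!√π/(4^n·n!)
=720√π/(64·6)=(15/8)·√π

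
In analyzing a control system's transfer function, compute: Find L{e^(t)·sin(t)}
First shifting: L{e^(at)f(t)}=F(s-a)
L{sin(t)}=1/(s²+1)
Shift: 1/((s-1)²+1)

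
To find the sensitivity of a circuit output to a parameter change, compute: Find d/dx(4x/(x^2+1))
Quotient rule: (f/g)' = (f'g - fg')/g²
f = 4x, f' = 4
g = x^2 + 1, g' = 2x

Answer: (4·(x^2 + 1) - 8x^2)/(x^2 + 1)²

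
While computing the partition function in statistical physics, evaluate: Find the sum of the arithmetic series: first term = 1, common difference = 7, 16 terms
Last term: a_n = 1+(16-1)·7 = 106
Sum = n(a_1+a_n)/2 = 16(1+106)/2 = 856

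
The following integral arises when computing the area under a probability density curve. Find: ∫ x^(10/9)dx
Power rule: ∫ x^(10/9) dx = x^(19/9)/(19/9) + C

Answer: (9/19)·x^(19/9) + C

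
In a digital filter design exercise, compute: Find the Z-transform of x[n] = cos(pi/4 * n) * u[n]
Z{cos(w0*n)*u[n]}=z(z - cos(w0))/(z^2-2z*cos(w0)+1)
With w0=pi/4: X(z)=z(z - cos(pi/4))/(z^2-2z*cos(pi/4)+1)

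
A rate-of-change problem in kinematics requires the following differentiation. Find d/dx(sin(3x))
Chain rule: d/dx[sin(u)] = cos(u)·u' where u = 3x
u' = 3

Answer: 3·cos(3x)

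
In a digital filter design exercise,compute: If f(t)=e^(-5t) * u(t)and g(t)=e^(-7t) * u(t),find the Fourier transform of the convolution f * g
By the convolution theorem: F{f*g} = F(omega)*G(omega)
F(omega) = 1/(5 + j*omega), G(omega) = 1/(7 + j*omega)
F{f*g} = 1/((5 + j*omega)(7 + j*omega))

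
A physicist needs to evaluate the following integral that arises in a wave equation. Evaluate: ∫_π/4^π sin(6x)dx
Antiderivative: -cos(6x)/6
Evaluate at bounds: [-cos(6·π)/6] - [-cos(6·π/4)/6]
= (-(1)+(0))/6 = -1/6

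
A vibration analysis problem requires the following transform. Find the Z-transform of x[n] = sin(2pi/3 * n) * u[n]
Z{sin(w0*n)*u[n]} = z*sin(w0)/(z^2-2z*cos(w0)+1)
With w0 = 2pi/3: X(z) = z*sin(2pi/3)/(z^2-2z*cos(2pi/3)+1)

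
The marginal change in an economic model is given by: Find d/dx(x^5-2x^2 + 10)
Power rule: d/dx(ax^n) = n·a·x^(n-1)
Term by term: 5·x^4 - 4·x

Answer: 5x^4 - 4x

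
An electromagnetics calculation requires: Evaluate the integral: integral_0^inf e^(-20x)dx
integral_0^inf e^(-20x) dx=[-1/20*e^(-20x)]_0^inf
=0 - (-1/20)=1/20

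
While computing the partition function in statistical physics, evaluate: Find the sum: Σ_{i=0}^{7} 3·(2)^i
Geometric series: S = a(1 - r^n)/(1 - r)
a = 3, r = 2, n = 8
S = 3(1-256)/-1 = 765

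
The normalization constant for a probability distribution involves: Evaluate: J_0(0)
J_0(0)=1 (Bessel function of first kind at origin)

Answer: 1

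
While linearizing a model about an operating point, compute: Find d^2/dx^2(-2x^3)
Apply power rule 2 times:
d^1: -6x^2
d^2: -12x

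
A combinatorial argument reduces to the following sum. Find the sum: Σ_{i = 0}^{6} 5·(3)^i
Geometric series: S=a(1 - r^n)/(1 - r)
a=5, r=3, n=7
S=5(1 - 2187)/-2=5465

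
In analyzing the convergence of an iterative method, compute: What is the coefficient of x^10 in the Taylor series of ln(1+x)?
ln(1 + x) = Σ (-1)^(n + 1) x^n/n
Coefficient of x^10 = (-1)^11/10 = -1/10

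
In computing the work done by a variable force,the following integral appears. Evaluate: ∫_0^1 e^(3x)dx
Antiderivative: (1/3)e^(3x)
Evaluate: (1/3)(e^3-1)

Answer: (e^3-1)/3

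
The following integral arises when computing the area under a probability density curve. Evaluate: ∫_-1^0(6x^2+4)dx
Step 1: Find antiderivative F(x)=2x^3 + 4x
Step 2: F(0) - F(-1)=0 - (-6)=6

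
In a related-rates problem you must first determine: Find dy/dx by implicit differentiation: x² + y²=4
Differentiate both sides: 2x + 2y·(dy/dx) = 0
Solve: dy/dx = -2x/(2y) = -x/y

Answer: dy/dx = -x/y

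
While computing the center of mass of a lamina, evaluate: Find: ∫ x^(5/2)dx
Power rule: ∫ x^(5/2) dx = x^(7/2)/(7/2) + C

Answer: (2/7)·x^(7/2) + C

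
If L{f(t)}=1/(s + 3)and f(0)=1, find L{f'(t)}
L{f'(t)} = s·F(s) - f(0) = s/(s+3)-1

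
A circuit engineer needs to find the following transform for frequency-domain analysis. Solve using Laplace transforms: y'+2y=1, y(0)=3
Take L of both sides: sY(s) - 3 + 2Y(s) = 1/s
Y(s)(s + 2) = 1/s + 3
Y(s) = 1/(s(s + 2)) + 3/(s + 2)
Partial fractions: 1/(s(s + 2)) = (1/2)/s - (1/2)/(s + 2)
So Y(s) = (1/2)/s + (5/2)/(s + 2)
Inverse transform (L^(-1){1/s} = 1, L^(-1){1/(s + 2)} = e^(-2t)):

Answer: y(t) = 1/2 + (5/2)·e^(-2t)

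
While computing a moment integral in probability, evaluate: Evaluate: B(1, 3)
B(x,y) = Γ(x)Γ(y)/Γ(x+y) = (x-1)!(y-1)!/(x+y-1)!
B(1,3) = 0!·2!/3! = 1/3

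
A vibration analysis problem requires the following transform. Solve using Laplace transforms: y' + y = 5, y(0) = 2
Take L of both sides: sY(s)-2+Y(s)=5/s
Y(s)(s+1)=5/s+2
Y(s)=5/(s(s+1))+2/(s+1)
Partial fractions: 5/(s(s+1))=5/s - 5/(s+1)
So Y(s)=5/s - 3/(s+1)
Inverse transform (L^(-1){1/s}=1, L^(-1){1/(s+1)}=e^(-t)):

Answer: y(t)=5-3·e^(-t)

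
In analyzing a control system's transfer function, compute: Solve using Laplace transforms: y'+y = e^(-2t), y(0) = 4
Take L: sY - 4 + Y=1/(s + 2)
Y(s + 1)=1/(s + 2) + 4
Y=1/((s + 2)(s + 1)) + 4/(s + 1)
Partial fractions: 1/((s + 2)(s + 1))=-1/(s + 2) + 1/(s + 1)
So Y=-1/(s + 2) + 5/(s + 1)
Inverse Laplace transform (L^(-1){1/(s + 2)}=e^(-2t), L^(-1){1/(s + 1)}=e^(-t)):

Answer: y(t)=-1·e^(-2t) + 5·e^(-t)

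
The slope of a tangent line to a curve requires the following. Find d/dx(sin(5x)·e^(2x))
Product rule: (fg)' = f'g + fg'
f = sin(5x), f' = 5·cos(5x)
g = e^(2x), g' = 2·e^(2x)

Answer: 5·cos(5x)·e^(2x) + 2·sin(5x)·e^(2x)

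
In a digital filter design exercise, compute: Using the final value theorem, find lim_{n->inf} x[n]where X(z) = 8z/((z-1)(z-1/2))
Final value theorem: lim x[n]=lim_{z->1} (z-1) * X(z)
(z-1) * X(z)=8z/(z-1/2)
As z->1: 8/(1-1/2)=8/(1/2)=16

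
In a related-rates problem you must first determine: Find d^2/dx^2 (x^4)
Apply power rule 2 times:
d^1: 4x^3
d^2: 12x^2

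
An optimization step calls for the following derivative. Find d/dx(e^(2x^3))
Chain rule: d/dx[e^u]=e^u · u' where u=2x^3
u'=6x^2

Answer: 6x^2·e^(2x^3)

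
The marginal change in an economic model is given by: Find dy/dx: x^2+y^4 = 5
Differentiate: 2x+4y^3·(dy/dx) = 0
dy/dx = -2x/(4y^3)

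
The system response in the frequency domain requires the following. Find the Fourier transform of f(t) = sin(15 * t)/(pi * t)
sin(W*t)/(pi*t)=(W/pi)*sinc(W*t/pi) is the impulse response of the ideal low-pass filter with cutoff W (here W=15).
Its Fourier transform is a rectangular function:
F(omega)=1 for |omega| < 15, 0 otherwise

Answer: rect(omega/30) [i.e., 1 for |omega| < 15, 0 otherwise]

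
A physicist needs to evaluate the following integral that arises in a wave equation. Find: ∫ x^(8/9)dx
Power rule: ∫ x^(8/9) dx = x^(17/9)/(17/9)+C

Answer: (9/17)·x^(17/9)+C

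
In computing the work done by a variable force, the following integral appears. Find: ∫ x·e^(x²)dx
Let u=x², du=2x dx
∫ (1/2)e^u du=e^u/2 + C

Answer: e^(x²)/2 + C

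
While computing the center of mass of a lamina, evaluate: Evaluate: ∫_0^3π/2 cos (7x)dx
Antiderivative: sin(7x)/7
Evaluate at bounds: [sin(7·3π/2)/7] - [sin(7·0)/7]
=((1) - (0))/7=1/7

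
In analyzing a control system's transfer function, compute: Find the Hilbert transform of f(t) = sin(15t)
The Hilbert transform shifts each frequency component by -pi/2.
H{sin(wt)} = -cos(wt)
With w = 15: H{sin(15t)} = -cos(15t)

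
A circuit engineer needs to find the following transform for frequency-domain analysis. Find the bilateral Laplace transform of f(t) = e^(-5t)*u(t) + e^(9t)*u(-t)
For e^(-5t) * u(t): L=1/(s+5), Re(s) > -5
For e^(9t) * u(-t): L=-1/(s-9), Re(s) < 9
Combined: F(s)=1/(s+5)-1/(s-9), -5 < Re(s) < 9

Answer: 1/(s+5)-1/(s-9), ROC: -5 < Re(s) < 9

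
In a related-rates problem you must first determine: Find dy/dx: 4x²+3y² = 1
Differentiate: 8x+6y·(dy/dx) = 0
dy/dx = -8x/(6y) = -(4/3)·(x/y)

Answer: dy/dx = -(4/3)·(x/y)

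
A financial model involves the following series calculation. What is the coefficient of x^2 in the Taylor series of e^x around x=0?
Taylor series of e^x=Σ x^n/n!
Coefficient of x^2=1/2!=1/2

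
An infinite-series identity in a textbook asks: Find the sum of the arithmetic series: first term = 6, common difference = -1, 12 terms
Last term: a_n=6+(12-1)·-1=-5
Sum=n(a_1+a_n)/2=12(6+(-5))/2=6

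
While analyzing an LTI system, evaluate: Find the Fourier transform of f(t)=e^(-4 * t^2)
The Fourier transform of a Gaussian e^(-a * t^2) is sqrt(pi/a) * e^(-omega^2/(4a)).
With a = 4: F(omega) = sqrt(pi)/2 * e^(-omega^2/16)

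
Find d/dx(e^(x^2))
Chain rule: d/dx[e^u] = e^u · u' where u = x^2
u' = 2x

Answer: 2x·e^(x^2)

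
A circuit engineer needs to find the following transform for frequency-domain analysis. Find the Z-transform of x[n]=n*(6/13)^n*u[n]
Using the property Z{n * a^n * u[n]}=az/(z-a)^2
With a=6/13: X(z)=(6/13)z/(z - 6/13)^2, |z| > 6/13

Answer: (6/13)z/(z - 6/13)^2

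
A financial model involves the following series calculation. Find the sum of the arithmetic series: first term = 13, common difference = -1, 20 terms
Last term: a_n=13+(20-1)·-1=-6
Sum=n(a_1+a_n)/2=20(13+(-6))/2=70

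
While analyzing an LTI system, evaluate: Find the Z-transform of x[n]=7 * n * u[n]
Z{n * u[n]}=z/(z-1)^2
By linearity: Z{7 * n * u[n]}=7z/(z-1)^2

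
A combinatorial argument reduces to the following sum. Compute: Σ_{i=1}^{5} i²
Using formula: Σ i^2=n(n + 1)(2n + 1)/6=5·6·11/6=55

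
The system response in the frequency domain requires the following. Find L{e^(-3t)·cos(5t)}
First shifting: L{e^(at)f(t)}=F(s-a)
L{cos(5t)}=s/(s² + 25)
Shift: (s + 3)/((s + 3)² + 25)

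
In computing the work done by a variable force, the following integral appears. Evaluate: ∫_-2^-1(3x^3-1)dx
Step 1: Find antiderivative F(x)=(3/4)x^4 - x
Step 2: F(-1) - F(-2)=7/4 - (14)=-49/4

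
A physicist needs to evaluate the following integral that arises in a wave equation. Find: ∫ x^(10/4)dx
Power rule: ∫ x^(5/2) dx=x^(7/2)/(7/2) + C

Answer: (2/7)·x^(7/2) + C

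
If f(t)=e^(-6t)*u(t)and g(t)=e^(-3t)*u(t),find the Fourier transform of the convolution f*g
By the convolution theorem: F{f * g} = F(omega) * G(omega)
F(omega) = 1/(6+j * omega), G(omega) = 1/(3+j * omega)
F{f * g} = 1/((6+j * omega)(3+j * omega))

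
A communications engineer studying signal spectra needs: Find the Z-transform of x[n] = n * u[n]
Standard pair: Z{n*u[n]} = z/(z-1)^2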